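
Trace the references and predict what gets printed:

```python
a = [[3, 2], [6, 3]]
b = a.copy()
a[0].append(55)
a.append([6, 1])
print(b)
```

Key concept: shallow copy with nested lists.
Step by step:
`a = [[3, 2], [6, 3]]` → a = [[3, 2], [6, 3]]
`b = a.copy()` → b = [[3, 2], [6, 3]]
`a[0].append(55)` → a = [[3, 2, 55], [6, 3]]; b = [[3, 2, 55], [6, 3]]
`a.append([6, 1])` → a = [[3, 2, 55], [6, 3], [6, 1]]
`print(b)` → prints [[3, 2, 55], [6, 3]]

Answer: [[3, 2, 55], [6, 3]]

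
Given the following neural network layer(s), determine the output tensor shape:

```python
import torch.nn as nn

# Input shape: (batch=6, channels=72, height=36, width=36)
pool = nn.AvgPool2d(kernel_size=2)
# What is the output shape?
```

Input: (6, 72, 36, 36) -> Output: (6, 72, 18, 18)

Answer: (6, 72, 18, 18)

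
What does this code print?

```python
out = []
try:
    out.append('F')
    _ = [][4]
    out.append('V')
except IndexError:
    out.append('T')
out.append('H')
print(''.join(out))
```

Execution trace: 'F' (try body) → 'T' (except IndexError) → 'H' (after the try/except). Output: FTH

Answer: FTH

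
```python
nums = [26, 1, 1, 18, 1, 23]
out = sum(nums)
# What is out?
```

Trace:
`nums = [26, 1, 1, 18, 1, 23]` → nums = [26, 1, 1, 18, 1, 23]
`out = sum(nums)` → out = 70
So out = 70

Answer: 70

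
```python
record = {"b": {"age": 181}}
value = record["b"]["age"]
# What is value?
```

Trace:
`record = {"b": {"age": 181}}` → record = {'b': {'age': 181}}
`value = record["b"]["age"]` → value = 181
So value = 181

Answer: 181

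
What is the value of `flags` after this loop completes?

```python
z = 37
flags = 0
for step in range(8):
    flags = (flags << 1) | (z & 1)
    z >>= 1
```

Reverse lowest 8 bits of 37
`flags` takes the values: 0 → 1 → 2 → 5 → 10 → 20 → 41 → 82 → 164

Answer: 164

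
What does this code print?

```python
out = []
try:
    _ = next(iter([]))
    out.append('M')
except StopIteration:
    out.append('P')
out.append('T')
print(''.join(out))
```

Execution trace: 'P' (except StopIteration) → 'T' (after the try/except). Output: PT

Answer: PT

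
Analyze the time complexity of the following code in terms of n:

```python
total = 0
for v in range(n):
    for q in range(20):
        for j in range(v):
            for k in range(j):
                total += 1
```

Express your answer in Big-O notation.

Each loop level contributes: n × 1 × n × n. Multiplying the contributions gives O(n^3).

Answer: O(n^3)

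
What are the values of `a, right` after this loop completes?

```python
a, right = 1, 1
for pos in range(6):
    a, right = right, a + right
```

Fibonacci: after 6 iterations
`a, right` takes the values: (1, 1) → (1, 2) → (2, 3) → (3, 5) → (5, 8) → (8, 13) → (13, 21)

Answer: 13, 21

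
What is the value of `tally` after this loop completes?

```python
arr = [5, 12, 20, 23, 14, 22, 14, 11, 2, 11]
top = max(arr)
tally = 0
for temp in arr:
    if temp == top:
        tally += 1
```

Count of max value 23 in [5, 12, 20, 23, 14, 22, 14, 11, 2, 11]
`tally` takes the values: 0 → 1

Answer: 1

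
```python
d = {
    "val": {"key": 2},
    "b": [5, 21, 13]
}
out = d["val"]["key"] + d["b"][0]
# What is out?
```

Trace:
`d = { ...` → d = {'val': {'key': 2}, 'b': [5, 21, 13]}
`out = d["val"]["key"] + d["b"][0]` → out = 7
So out = 7

Answer: 7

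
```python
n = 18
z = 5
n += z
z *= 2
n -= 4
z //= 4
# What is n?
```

Trace:
`n = 18` → n = 18
`z = 5` → z = 5
`n += z` → n = 23
`z *= 2` → z = 10
`n -= 4` → n = 19
`z //= 4` → z = 2
So n = 19

Answer: 19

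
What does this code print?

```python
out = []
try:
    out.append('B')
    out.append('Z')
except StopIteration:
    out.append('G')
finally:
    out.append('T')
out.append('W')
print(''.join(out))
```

Execution trace: 'B' (try body) → 'Z' (try body, no exception) → 'T' (finally) → 'W' (after the try/except). Output: BZTW

Answer: BZTW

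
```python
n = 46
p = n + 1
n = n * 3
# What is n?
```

Trace:
`n = 46` → n = 46
`p = n + 1` → p = 47
`n = n * 3` → n = 138
So n = 138

Answer: 138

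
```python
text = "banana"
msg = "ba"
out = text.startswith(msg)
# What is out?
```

Trace:
`text = "banana"` → text = 'banana'
`msg = "ba"` → msg = 'ba'
`out = text.startswith(msg)` → out = True
So out = True

Answer: True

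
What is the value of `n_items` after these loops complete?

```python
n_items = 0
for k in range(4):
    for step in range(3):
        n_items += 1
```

4 * 3 = 12
`n_items` takes the values: 0 → 1 → 2 → 3 → 4 → 5 → 6 → 7 → 8 → 9 → 10 → 11 → 12

Answer: 12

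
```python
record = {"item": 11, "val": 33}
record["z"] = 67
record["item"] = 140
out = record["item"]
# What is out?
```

Trace:
`record = {"item": 11, "val": 33}` → record = {'item': 11, 'val': 33}
`record["z"] = 67` → record = {'item': 11, 'val': 33, 'z': 67}
`record["item"] = 140` → record = {'item': 140, 'val': 33, 'z': 67}
`out = record["item"]` → out = 140
So out = 140

Answer: 140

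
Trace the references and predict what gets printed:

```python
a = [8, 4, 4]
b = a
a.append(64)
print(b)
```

Key concept: basic list aliasing.
Step by step:
`a = [8, 4, 4]` → a = [8, 4, 4]
`b = a` → b = [8, 4, 4] (same object as a)
`a.append(64)` → a = [8, 4, 4, 64] (same object as b); b = [8, 4, 4, 64] (same object as a)
`print(b)` → prints [8, 4, 4, 64]

Answer: [8, 4, 4, 64]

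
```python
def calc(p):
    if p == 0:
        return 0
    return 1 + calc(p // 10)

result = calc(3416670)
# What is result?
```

Count of digits of 3416670: 7

Answer: 7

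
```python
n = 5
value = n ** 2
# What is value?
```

Trace:
`n = 5` → n = 5
`value = n ** 2` → value = 25
So value = 25

Answer: 25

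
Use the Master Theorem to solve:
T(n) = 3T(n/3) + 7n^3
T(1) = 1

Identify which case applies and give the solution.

a=3, b=3, f(n)=7n^3. log_3(3) = 1. Since c=3 > 1 and the regularity condition holds (3(n/3)^3 = (3/3^3)n^3 with 3/3^3 < 1), Case 3 applies: T(n) = Θ(f(n)) = O(n^3).

Answer: O(n^3) - Case 3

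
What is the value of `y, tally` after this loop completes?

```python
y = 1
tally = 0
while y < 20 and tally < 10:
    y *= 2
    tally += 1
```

Double until >= 20 or 10 iterations
`y, tally` takes the values: (1, 0) → (2, 0) → (2, 1) → (4, 1) → (4, 2) → (8, 2) → (8, 3) → (16, 3) → (16, 4) → (32, 4) → (32, 5)

Answer: 32, 5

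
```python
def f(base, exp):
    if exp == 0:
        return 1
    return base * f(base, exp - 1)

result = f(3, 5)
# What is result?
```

f(3, 5) = 3 * 3 * 3 * 3 * 3 = 243

Answer: 243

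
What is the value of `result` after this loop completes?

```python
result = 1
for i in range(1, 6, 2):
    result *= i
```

Product of 1, 3, 5, ... up to 5
`result` takes the values: 1 → 3 → 15

Answer: 15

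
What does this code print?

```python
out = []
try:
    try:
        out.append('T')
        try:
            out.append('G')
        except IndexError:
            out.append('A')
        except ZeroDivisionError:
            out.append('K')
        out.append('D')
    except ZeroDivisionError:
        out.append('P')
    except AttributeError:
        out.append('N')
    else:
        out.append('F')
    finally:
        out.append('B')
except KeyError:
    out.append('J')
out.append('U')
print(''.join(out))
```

Execution trace: 'T' (try body) → 'G' (inner try body, no exception) → 'D' (try body, no exception) → 'F' (else) → 'B' (finally) → 'U' (after the try/except). Output: TGDFBU

Answer: TGDFBU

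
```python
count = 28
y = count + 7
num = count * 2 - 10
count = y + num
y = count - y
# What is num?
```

Trace:
`count = 28` → count = 28
`y = count + 7` → y = 35
`num = count * 2 - 10` → num = 46
`count = y + num` → count = 81
`y = count - y` → y = 46
So num = 46

Answer: 46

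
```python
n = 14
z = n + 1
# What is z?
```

Trace:
`n = 14` → n = 14
`z = n + 1` → z = 15
So z = 15

Answer: 15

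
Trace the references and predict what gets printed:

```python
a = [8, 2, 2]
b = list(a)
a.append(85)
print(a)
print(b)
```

Key concept: list() constructor creates copy.
Step by step:
`a = [8, 2, 2]` → a = [8, 2, 2]
`b = list(a)` → b = [8, 2, 2]
`a.append(85)` → a = [8, 2, 2, 85]
`print(a)` → prints [8, 2, 2, 85]
`print(b)` → prints [8, 2, 2]

Answer:
[8, 2, 2, 85]
[8, 2, 2]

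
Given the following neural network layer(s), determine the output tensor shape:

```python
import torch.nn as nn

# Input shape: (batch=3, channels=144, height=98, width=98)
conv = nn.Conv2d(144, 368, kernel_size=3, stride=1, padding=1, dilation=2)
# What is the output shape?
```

Input: (3, 144, 98, 98) -> Output: (3, 368, 96, 96)

Answer: (3, 368, 96, 96)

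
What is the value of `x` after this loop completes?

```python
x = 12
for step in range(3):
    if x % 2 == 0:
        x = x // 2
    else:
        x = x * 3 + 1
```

Collatz-style transformation from 12
`x` takes the values: 12 → 6 → 3 → 10

Answer: 10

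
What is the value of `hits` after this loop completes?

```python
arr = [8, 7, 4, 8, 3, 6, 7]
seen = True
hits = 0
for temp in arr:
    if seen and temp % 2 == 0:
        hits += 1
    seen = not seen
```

Count even values at even positions
`hits` takes the values: 0 → 1 → 2

Answer: 2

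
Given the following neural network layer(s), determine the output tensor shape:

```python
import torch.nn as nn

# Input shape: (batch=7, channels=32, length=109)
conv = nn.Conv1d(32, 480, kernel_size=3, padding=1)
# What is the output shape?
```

Input: (7, 32, 109) -> Output: (7, 480, 109)

Answer: (7, 480, 109)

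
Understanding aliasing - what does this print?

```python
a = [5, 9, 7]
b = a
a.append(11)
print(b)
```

Key concept: basic list aliasing.
Step by step:
`a = [5, 9, 7]` → a = [5, 9, 7]
`b = a` → b = [5, 9, 7] (same object as a)
`a.append(11)` → a = [5, 9, 7, 11] (same object as b); b = [5, 9, 7, 11] (same object as a)
`print(b)` → prints [5, 9, 7, 11]

Answer: [5, 9, 7, 11]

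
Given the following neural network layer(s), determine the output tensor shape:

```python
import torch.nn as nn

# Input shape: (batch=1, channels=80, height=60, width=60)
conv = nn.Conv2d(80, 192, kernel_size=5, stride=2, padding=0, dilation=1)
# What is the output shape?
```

Input: (1, 80, 60, 60) -> Output: (1, 192, 28, 28)

Answer: (1, 192, 28, 28)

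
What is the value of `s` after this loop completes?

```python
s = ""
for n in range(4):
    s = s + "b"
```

Repeat 'b' 4 times
`s` takes the values: "" → "b" → "bb" → "bbb" → "bbbb"

Answer: "bbbb"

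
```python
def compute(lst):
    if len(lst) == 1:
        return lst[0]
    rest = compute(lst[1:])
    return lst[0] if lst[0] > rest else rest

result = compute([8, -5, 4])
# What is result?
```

Recursive max over [8, -5, 4] = 8

Answer: 8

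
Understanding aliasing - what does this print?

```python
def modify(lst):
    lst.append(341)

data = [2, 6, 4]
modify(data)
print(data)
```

Key concept: function modifies passed list.
Step by step:
`data = [2, 6, 4]` → data = [2, 6, 4]
`modify(data)` → data = [2, 6, 4, 341]
`print(data)` → prints [2, 6, 4, 341]

Answer: [2, 6, 4, 341]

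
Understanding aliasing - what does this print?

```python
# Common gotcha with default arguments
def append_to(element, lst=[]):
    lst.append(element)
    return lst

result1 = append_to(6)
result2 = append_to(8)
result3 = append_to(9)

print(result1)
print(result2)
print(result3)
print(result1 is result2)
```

Key concept: mutable default argument gotcha.
Step by step:
`result1 = append_to(6)` → result1 = [6]
`result2 = append_to(8)` → result1 = [6, 8] (same object as result2); result2 = [6, 8] (same object as result1)
`result3 = append_to(9)` → result1 = [6, 8, 9] (same object as result2, result3); result2 = [6, 8, 9] (same object as result1, result3); result3 = [6, 8, 9] (same object as result1, result2)
`print(result1)` → prints [6, 8, 9]
`print(result2)` → prints [6, 8, 9]
`print(result3)` → prints [6, 8, 9]
`print(result1 is result2)` → prints True

Answer:
[6, 8, 9]
[6, 8, 9]
[6, 8, 9]
True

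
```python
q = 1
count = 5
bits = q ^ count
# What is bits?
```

Trace:
`q = 1` → q = 1
`count = 5` → count = 5
`bits = q ^ count` → bits = 4
So bits = 4

Answer: 4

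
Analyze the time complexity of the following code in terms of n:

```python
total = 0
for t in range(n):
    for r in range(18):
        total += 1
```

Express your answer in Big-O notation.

Each loop level contributes: n × 1. Multiplying the contributions gives O(n).

Answer: O(n)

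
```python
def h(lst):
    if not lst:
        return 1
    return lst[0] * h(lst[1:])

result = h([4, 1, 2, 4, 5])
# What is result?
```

Product over [4, 1, 2, 4, 5] = 4 * 1 * 2 * 4 * 5 = 160

Answer: 160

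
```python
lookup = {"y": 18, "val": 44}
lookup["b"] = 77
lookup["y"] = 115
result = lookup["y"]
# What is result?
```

Trace:
`lookup = {"y": 18, "val": 44}` → lookup = {'y': 18, 'val': 44}
`lookup["b"] = 77` → lookup = {'y': 18, 'val': 44, 'b': 77}
`lookup["y"] = 115` → lookup = {'y': 115, 'val': 44, 'b': 77}
`result = lookup["y"]` → result = 115
So result = 115

Answer: 115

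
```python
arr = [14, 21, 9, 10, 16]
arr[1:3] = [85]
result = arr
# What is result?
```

Trace:
`arr = [14, 21, 9, 10, 16]` → arr = [14, 21, 9, 10, 16]
`arr[1:3] = [85]` → arr = [14, 85, 10, 16]
`result = arr` → result = [14, 85, 10, 16]
So result = [14, 85, 10, 16]

Answer: [14, 85, 10, 16]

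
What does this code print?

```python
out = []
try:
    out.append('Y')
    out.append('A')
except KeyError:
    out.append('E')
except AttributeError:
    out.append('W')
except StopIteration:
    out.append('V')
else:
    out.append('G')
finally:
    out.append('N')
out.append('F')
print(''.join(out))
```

Execution trace: 'Y' (try body) → 'A' (try body, no exception) → 'G' (else) → 'N' (finally) → 'F' (after the try/except). Output: YAGNF

Answer: YAGNF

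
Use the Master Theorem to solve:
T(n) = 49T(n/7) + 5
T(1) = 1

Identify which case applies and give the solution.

a=49, b=7, f(n)=5. log_7(49) = 2. Since c=0 < 2, Case 1 applies: T(n) = Θ(n^log_b(a)) = O(n^2).

Answer: O(n^2) - Case 1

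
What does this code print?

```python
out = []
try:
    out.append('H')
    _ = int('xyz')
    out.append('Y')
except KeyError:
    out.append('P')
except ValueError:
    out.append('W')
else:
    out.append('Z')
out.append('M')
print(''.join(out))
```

Execution trace: 'H' (try body) → 'W' (except ValueError) → 'M' (after the try/except). Output: HWM

Answer: HWM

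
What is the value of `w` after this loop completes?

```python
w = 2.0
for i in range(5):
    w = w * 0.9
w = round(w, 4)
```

Exponential decay: 2.0 * 0.9^5
`w` takes the values: 2.0 → 1.8 → 1.62 → 1.458 → 1.3122 → 1.18098 → 1.181

Answer: 1.181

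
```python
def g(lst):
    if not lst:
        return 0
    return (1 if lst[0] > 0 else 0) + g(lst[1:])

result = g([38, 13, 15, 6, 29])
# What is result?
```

Count of positive elements in [38, 13, 15, 6, 29] = 5

Answer: 5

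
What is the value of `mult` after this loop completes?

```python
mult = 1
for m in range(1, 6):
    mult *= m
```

5! = 120
`mult` takes the values: 1 → 2 → 6 → 24 → 120

Answer: 120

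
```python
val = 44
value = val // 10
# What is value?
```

Trace:
`val = 44` → val = 44
`value = val // 10` → value = 4
So value = 4

Answer: 4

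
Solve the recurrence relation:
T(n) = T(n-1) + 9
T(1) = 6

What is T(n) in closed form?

Unrolling: T(n) = T(1) + 9·(n-1) = 6 + 9(n-1) = 9n - 3.

Answer: T(n) = 9n - 3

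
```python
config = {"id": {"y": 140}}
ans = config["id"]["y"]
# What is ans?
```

Trace:
`config = {"id": {"y": 140}}` → config = {'id': {'y': 140}}
`ans = config["id"]["y"]` → ans = 140
So ans = 140

Answer: 140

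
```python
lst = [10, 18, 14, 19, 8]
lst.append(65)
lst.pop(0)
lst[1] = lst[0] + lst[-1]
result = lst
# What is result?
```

Trace:
`lst = [10, 18, 14, 19, 8]` → lst = [10, 18, 14, 19, 8]
`lst.append(65)` → lst = [10, 18, 14, 19, 8, 65]
`lst.pop(0)` → lst = [18, 14, 19, 8, 65]
`lst[1] = lst[0] + lst[-1]` → lst = [18, 83, 19, 8, 65]
`result = lst` → result = [18, 83, 19, 8, 65]
So result = [18, 83, 19, 8, 65]

Answer: [18, 83, 19, 8, 65]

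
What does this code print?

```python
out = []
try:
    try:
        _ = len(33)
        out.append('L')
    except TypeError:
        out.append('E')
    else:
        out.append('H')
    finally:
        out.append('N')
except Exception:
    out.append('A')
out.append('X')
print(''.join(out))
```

Execution trace: 'E' (inner except TypeError) → 'N' (inner finally) → 'X' (after the try/except). Output: ENX

Answer: ENX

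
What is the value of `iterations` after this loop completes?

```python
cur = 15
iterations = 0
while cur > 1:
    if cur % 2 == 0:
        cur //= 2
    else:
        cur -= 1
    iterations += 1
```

Steps to reduce 15 to 1
`iterations` takes the values: 0 → 1 → 2 → 3 → 4 → 5 → 6

Answer: 6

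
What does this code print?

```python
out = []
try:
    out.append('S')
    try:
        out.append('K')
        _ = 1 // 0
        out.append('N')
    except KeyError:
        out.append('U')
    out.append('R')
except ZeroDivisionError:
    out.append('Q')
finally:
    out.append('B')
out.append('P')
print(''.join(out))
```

Execution trace: 'S' (try body) → 'K' (inner try body) → 'Q' (except ZeroDivisionError) → 'B' (finally) → 'P' (after the try/except). Output: SKQBP

Answer: SKQBP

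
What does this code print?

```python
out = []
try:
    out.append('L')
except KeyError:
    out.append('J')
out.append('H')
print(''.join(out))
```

Execution trace: 'L' (try body, no exception) → 'H' (after the try/except). Output: LH

Answer: LH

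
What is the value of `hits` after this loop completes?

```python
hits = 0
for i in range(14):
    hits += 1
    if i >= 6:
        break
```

Loop breaks when i reaches 6, hits is 7
`hits` takes the values: 0 → 1 → 2 → 3 → 4 → 5 → 6 → 7

Answer: 7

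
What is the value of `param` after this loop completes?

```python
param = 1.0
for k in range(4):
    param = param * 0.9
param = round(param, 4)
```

Exponential decay: 1.0 * 0.9^4
`param` takes the values: 1.0 → 0.9 → 0.81 → 0.729 → 0.6561

Answer: 0.6561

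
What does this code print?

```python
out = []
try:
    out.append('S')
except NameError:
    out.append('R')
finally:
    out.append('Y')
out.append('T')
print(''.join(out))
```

Execution trace: 'S' (try body, no exception) → 'Y' (finally) → 'T' (after the try/except). Output: SYT

Answer: SYT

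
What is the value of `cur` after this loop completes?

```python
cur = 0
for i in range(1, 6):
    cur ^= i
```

XOR of 1 to 5
`cur` takes the values: 0 → 1 → 3 → 0 → 4 → 1

Answer: 1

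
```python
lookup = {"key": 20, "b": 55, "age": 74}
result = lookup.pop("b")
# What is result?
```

Trace:
`lookup = {"key": 20, "b": 55, "age": 74}` → lookup = {'key': 20, 'b': 55, 'age': 74}
`result = lookup.pop("b")` → lookup = {'key': 20, 'age': 74}; result = 55
So result = 55

Answer: 55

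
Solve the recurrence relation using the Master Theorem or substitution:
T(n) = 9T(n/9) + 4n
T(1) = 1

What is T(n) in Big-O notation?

By Master Theorem: a=9, b=9, f(n)=4n. Since log_9(9) = 1 and f(n) = Θ(n^1), Case 2 applies. T(n) = O(n log n).

Answer: O(n log n)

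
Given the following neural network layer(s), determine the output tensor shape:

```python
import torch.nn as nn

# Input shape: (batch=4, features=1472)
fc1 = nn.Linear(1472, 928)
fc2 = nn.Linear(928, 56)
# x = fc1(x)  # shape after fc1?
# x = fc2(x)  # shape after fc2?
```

Input: (4, 1472) -> after fc1: (4, 928) -> Output: (4, 56)

Answer: (4, 56)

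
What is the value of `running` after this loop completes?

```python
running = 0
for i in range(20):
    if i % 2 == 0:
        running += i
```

Sum of even numbers 0 to 19
`running` takes the values: 0 → 2 → 6 → 12 → 20 → 30 → 42 → 56 → 72 → 90

Answer: 90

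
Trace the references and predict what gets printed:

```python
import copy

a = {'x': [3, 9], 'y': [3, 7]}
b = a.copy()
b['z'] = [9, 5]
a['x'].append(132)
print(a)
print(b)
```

Key concept: shallow copy of dict with mutable values.
Step by step:
`a = {'x': [3, 9], 'y': [3, 7]}` → a = {'x': [3, 9], 'y': [3, 7]}
`b = a.copy()` → b = {'x': [3, 9], 'y': [3, 7]}
`b['z'] = [9, 5]` → b = {'x': [3, 9], 'y': [3, 7], 'z': [9, 5]}
`a['x'].append(132)` → a = {'x': [3, 9, 132], 'y': [3, 7]}; b = {'x': [3, 9, 132], 'y': [3, 7], 'z': [9, 5]}
`print(a)` → prints {'x': [3, 9, 132], 'y': [3, 7]}
`print(b)` → prints {'x': [3, 9, 132], 'y': [3, 7], 'z': [9, 5]}

Answer:
{'x': [3, 9, 132], 'y': [3, 7]}
{'x': [3, 9, 132], 'y': [3, 7], 'z': [9, 5]}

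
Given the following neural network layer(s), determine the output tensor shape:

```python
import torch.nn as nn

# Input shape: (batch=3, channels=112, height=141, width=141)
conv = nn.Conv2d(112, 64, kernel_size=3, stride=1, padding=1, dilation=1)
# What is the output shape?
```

Input: (3, 112, 141, 141) -> Output: (3, 64, 141, 141)

Answer: (3, 64, 141, 141)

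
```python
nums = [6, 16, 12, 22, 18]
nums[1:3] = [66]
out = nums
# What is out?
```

Trace:
`nums = [6, 16, 12, 22, 18]` → nums = [6, 16, 12, 22, 18]
`nums[1:3] = [66]` → nums = [6, 66, 22, 18]
`out = nums` → out = [6, 66, 22, 18]
So out = [6, 66, 22, 18]

Answer: [6, 66, 22, 18]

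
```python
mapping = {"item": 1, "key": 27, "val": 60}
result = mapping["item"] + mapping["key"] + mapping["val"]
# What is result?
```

Trace:
`mapping = {"item": 1, "key": 27, "val": 60}` → mapping = {'item': 1, 'key': 27, 'val': 60}
`result = mapping["item"] + mapping["key"] + mapping["val"]` → result = 88
So result = 88

Answer: 88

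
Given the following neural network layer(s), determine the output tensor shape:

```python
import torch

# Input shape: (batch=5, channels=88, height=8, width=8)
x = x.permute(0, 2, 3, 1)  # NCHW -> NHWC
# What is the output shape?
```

Input: (5, 88, 8, 8) -> Output: (5, 8, 8, 88)

Answer: (5, 8, 8, 88)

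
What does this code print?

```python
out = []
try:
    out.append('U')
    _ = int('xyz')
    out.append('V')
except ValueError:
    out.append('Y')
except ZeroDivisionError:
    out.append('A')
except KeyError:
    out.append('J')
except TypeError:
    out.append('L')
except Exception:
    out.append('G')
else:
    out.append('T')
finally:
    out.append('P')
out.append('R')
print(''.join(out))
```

Execution trace: 'U' (try body) → 'Y' (except ValueError) → 'P' (finally) → 'R' (after the try/except). Output: UYPR

Answer: UYPR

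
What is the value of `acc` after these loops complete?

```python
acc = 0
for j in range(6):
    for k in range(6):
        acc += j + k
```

Sum of all j+k for j,k in 6x6
`acc` takes the values: 0 → 1 → 3 → 6 → 10 → 15 → 16 → 18 → 21 → 25 → 30 → 36 → 38 → 41 → 45 → 50 → 56 → 63 → 66 → 70 → 75 → 81 → 88 → 96 → 100 → 105 → 111 → 118 → 126 → 135 → 140 → 146 → 153 → 161 → 170 → 180

Answer: 180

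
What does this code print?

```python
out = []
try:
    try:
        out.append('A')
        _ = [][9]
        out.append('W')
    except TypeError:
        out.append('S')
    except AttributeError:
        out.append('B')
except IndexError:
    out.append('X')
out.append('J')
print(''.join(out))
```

Execution trace: 'A' (try body) → 'X' (outer except IndexError) → 'J' (after the try/except). Output: AXJ

Answer: AXJ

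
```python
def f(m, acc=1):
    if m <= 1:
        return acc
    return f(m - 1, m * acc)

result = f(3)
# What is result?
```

Accumulator trace (n, acc): (3, 1) -> (2, 3) -> (1, 6) -> return 6

Answer: 6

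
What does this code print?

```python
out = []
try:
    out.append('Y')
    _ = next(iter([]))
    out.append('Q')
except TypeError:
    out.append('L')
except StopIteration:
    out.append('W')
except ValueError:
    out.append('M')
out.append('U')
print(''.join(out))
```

Execution trace: 'Y' (try body) → 'W' (except StopIteration) → 'U' (after the try/except). Output: YWU

Answer: YWU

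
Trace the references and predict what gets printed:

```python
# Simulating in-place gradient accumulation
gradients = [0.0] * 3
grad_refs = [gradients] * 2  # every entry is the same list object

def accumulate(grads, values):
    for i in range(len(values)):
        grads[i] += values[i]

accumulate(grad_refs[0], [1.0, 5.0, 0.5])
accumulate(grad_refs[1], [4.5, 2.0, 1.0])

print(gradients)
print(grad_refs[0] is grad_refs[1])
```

Key concept: gradient accumulation aliasing.
Step by step:
`gradients = [0.0] * 3` → gradients = [0.0, 0.0, 0.0]
`grad_refs = [gradients] * 2` → grad_refs = [[0.0, 0.0, 0.0], [0.0, 0.0, 0.0]]
`accumulate(grad_refs[0], [1.0, 5.0, 0.5])` → gradients = [1.0, 5.0, 0.5]; grad_refs = [[1.0, 5.0, 0.5], [1.0, 5.0, 0.5]]
`accumulate(grad_refs[1], [4.5, 2.0, 1.0])` → gradients = [5.5, 7.0, 1.5]; grad_refs = [[5.5, 7.0, 1.5], [5.5, 7.0, 1.5]]
`print(gradients)` → prints [5.5, 7.0, 1.5]
`print(grad_refs[0] is grad_refs[1])` → prints True

Answer:
[5.5, 7.0, 1.5]
True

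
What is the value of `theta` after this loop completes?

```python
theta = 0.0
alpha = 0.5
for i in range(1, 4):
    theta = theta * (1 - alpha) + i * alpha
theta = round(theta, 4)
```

Moving average with lr=0.5
`theta` takes the values: 0.0 → 0.5 → 1.25 → 2.125

Answer: 2.125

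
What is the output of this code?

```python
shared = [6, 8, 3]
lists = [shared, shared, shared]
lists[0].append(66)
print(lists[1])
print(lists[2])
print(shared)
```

Key concept: list of same reference.
Step by step:
`shared = [6, 8, 3]` → shared = [6, 8, 3]
`lists = [shared, shared, shared]` → lists = [[6, 8, 3], [6, 8, 3], [6, 8, 3]]
`lists[0].append(66)` → shared = [6, 8, 3, 66]; lists = [[6, 8, 3, 66], [6, 8, 3, 66], [6, 8, 3, 66]]
`print(lists[1])` → prints [6, 8, 3, 66]
`print(lists[2])` → prints [6, 8, 3, 66]
`print(shared)` → prints [6, 8, 3, 66]

Answer:
[6, 8, 3, 66]
[6, 8, 3, 66]
[6, 8, 3, 66]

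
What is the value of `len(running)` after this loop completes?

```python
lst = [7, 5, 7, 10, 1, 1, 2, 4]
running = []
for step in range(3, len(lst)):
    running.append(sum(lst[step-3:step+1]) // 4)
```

Number of 4-element averages
`running` takes the values: [] → [7] → [7, 5] → [7, 5, 4] → [7, 5, 4, 3] → [7, 5, 4, 3, 2]
So `len(running)` = 5

Answer: 5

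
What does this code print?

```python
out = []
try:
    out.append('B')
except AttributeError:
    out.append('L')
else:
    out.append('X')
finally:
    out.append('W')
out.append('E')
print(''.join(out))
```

Execution trace: 'B' (try body, no exception) → 'X' (else) → 'W' (finally) → 'E' (after the try/except). Output: BXWE

Answer: BXWE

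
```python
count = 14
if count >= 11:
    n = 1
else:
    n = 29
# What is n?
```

Trace:
`count = 14` → count = 14
`if count >= 11: ...` → count >= 11 is True → n = 1
So n = 1

Answer: 1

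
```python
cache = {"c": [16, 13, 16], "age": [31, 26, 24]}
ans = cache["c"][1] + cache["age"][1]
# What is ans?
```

Trace:
`cache = {"c": [16, 13, 16], "age": [31, 26, 24]}` → cache = {'c': [16, 13, 16], 'age': [31, 26, 24]}
`ans = cache["c"][1] + cache["age"][1]` → ans = 39
So ans = 39

Answer: 39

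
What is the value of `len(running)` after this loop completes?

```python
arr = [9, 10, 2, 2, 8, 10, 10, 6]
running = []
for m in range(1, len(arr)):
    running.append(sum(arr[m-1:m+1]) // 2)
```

Number of 2-element averages
`running` takes the values: [] → [9] → [9, 6] → [9, 6, 2] → [9, 6, 2, 5] → [9, 6, 2, 5, 9] → [9, 6, 2, 5, 9, 10] → [9, 6, 2, 5, 9, 10, 8]
So `len(running)` = 7

Answer: 7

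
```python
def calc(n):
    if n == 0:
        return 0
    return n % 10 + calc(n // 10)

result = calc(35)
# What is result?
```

Sum of digits of 35: 5 + 3 = 8

Answer: 8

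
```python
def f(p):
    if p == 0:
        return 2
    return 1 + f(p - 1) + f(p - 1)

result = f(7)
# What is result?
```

f(p) = 1 + 2·f(p-1), f(0)=2. Closed form: (2+1)·2^7 - 1 = 383.

Answer: 383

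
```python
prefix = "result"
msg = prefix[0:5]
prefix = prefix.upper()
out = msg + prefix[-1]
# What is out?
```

Trace:
`prefix = "result"` → prefix = 'result'
`msg = prefix[0:5]` → msg = 'resul'
`prefix = prefix.upper()` → prefix = 'RESULT'
`out = msg + prefix[-1]` → out = 'resulT'
So out = 'resulT'

Answer: 'resulT'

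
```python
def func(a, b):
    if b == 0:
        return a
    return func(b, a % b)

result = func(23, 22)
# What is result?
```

func(23, 22) -> func(22, 1) -> func(1, 0) -> 1

Answer: 1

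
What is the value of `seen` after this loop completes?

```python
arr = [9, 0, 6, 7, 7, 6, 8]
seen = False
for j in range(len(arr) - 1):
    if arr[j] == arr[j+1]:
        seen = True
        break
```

Check consecutive duplicates in [9, 0, 6, 7, 7, 6, 8]
`seen` takes the values: False → True

Answer: True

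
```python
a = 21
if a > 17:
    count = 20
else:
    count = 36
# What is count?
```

Trace:
`a = 21` → a = 21
`if a > 17: ...` → a > 17 is True → count = 20
So count = 20

Answer: 20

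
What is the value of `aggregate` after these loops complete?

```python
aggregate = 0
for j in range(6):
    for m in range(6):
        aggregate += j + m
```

Sum of all j+m for j,m in 6x6
`aggregate` takes the values: 0 → 1 → 3 → 6 → 10 → 15 → 16 → 18 → 21 → 25 → 30 → 36 → 38 → 41 → 45 → 50 → 56 → 63 → 66 → 70 → 75 → 81 → 88 → 96 → 100 → 105 → 111 → 118 → 126 → 135 → 140 → 146 → 153 → 161 → 170 → 180

Answer: 180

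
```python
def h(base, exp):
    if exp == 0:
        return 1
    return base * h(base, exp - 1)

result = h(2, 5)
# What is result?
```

h(2, 5) = 2 * 2 * 2 * 2 * 2 = 32

Answer: 32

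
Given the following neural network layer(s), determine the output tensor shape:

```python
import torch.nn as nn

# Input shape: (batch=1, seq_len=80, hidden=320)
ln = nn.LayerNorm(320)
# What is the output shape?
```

Input: (1, 80, 320) -> Output: (1, 80, 320)

Answer: (1, 80, 320)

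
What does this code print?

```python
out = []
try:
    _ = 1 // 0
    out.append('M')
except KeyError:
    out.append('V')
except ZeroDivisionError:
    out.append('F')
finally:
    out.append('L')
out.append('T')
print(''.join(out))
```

Execution trace: 'F' (except ZeroDivisionError) → 'L' (finally) → 'T' (after the try/except). Output: FLT

Answer: FLT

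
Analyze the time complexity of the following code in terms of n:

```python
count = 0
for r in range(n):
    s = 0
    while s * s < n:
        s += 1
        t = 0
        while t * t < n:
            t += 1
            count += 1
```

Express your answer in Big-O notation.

Each loop level contributes: n × √n × √n. Multiplying the contributions gives O(n^2).

Answer: O(n^2)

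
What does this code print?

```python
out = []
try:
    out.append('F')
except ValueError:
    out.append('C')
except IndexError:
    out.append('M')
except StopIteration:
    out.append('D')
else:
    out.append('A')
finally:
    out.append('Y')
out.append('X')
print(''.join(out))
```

Execution trace: 'F' (try body, no exception) → 'A' (else) → 'Y' (finally) → 'X' (after the try/except). Output: FAYX

Answer: FAYX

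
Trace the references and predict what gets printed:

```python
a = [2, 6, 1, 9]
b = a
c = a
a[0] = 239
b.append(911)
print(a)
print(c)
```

Key concept: multiple aliases.
Step by step:
`a = [2, 6, 1, 9]` → a = [2, 6, 1, 9]
`b = a` → b = [2, 6, 1, 9] (same object as a)
`c = a` → c = [2, 6, 1, 9] (same object as a, b)
`a[0] = 239` → a = [239, 6, 1, 9] (same object as b, c); b = [239, 6, 1, 9] (same object as a, c); c = [239, 6, 1, 9] (same object as a, b)
`b.append(911)` → a = [239, 6, 1, 9, 911] (same object as b, c); b = [239, 6, 1, 9, 911] (same object as a, c); c = [239, 6, 1, 9, 911] (same object as a, b)
`print(a)` → prints [239, 6, 1, 9, 911]
`print(c)` → prints [239, 6, 1, 9, 911]

Answer:
[239, 6, 1, 9, 911]
[239, 6, 1, 9, 911]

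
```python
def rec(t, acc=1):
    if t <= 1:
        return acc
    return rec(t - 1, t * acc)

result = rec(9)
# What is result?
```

Accumulator trace (n, acc): (9, 1) -> (8, 9) -> (7, 72) -> (6, 504) -> (5, 3024) -> (4, 15120) -> (3, 60480) -> (2, 181440) -> (1, 362880) -> return 362880

Answer: 362880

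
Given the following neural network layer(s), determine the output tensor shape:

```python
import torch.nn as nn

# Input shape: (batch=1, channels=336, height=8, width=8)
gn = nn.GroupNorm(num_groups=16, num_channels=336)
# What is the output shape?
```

Input: (1, 336, 8, 8) -> Output: (1, 336, 8, 8)

Answer: (1, 336, 8, 8)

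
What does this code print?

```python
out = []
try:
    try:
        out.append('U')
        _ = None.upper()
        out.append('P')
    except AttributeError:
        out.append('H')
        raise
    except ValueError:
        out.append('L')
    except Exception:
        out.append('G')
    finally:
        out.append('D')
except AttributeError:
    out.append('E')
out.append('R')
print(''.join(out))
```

Execution trace: 'U' (inner try body) → 'H' (inner except AttributeError) → 'D' (inner finally) → 'E' (outer except AttributeError) → 'R' (after the try/except). Output: UHDER

Answer: UHDER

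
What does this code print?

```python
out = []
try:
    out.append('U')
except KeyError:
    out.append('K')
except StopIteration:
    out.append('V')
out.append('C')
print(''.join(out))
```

Execution trace: 'U' (try body, no exception) → 'C' (after the try/except). Output: UC

Answer: UC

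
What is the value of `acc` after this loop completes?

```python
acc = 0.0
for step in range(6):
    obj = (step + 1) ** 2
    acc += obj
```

Sum of squared losses 1² + 2² + ... + 6²
`acc` takes the values: 0.0 → 1.0 → 5.0 → 14.0 → 30.0 → 55.0 → 91.0

Answer: 91.0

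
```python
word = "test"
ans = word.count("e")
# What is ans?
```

Trace:
`word = "test"` → word = 'test'
`ans = word.count("e")` → ans = 1
So ans = 1

Answer: 1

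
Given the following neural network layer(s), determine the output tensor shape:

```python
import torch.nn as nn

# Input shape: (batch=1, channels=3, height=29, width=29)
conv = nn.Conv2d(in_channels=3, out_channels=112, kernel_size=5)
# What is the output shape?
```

Input: (1, 3, 29, 29) -> Output: (1, 112, 25, 25)

Answer: (1, 112, 25, 25)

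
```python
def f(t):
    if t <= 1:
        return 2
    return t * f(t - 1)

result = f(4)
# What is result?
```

f(4) = 4 * 3 * 2 * 2 = 48

Answer: 48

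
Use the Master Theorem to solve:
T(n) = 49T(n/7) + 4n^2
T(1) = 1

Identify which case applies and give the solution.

a=49, b=7, f(n)=4n^2. log_7(49) = 2. Since c=2 = 2, Case 2 applies: T(n) = Θ(n^log_b(a) · log n) = O(n^2 log n).

Answer: O(n^2 log n) - Case 2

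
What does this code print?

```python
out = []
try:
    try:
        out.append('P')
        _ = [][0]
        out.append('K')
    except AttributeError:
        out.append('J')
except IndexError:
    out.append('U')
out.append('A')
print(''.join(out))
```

Execution trace: 'P' (try body) → 'U' (outer except IndexError) → 'A' (after the try/except). Output: PUA

Answer: PUA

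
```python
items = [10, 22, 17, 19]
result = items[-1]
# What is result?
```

Trace:
`items = [10, 22, 17, 19]` → items = [10, 22, 17, 19]
`result = items[-1]` → result = 19
So result = 19

Answer: 19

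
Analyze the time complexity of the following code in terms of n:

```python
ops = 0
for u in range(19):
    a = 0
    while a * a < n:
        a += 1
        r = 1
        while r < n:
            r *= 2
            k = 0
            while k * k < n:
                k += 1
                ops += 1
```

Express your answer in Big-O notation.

Each loop level contributes: 1 × √n × log n × √n. Multiplying the contributions gives O(n log n).

Answer: O(n log n)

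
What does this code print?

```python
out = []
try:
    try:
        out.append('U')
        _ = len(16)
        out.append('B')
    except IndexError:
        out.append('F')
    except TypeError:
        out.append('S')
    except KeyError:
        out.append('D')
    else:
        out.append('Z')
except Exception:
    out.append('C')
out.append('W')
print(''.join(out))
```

Execution trace: 'U' (inner try body) → 'S' (inner except TypeError) → 'W' (after the try/except). Output: USW

Answer: USW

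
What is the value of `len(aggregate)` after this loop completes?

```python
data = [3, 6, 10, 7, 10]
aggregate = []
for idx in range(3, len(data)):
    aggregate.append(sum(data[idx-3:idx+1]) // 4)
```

Number of 4-element averages
`aggregate` takes the values: [] → [6] → [6, 8]
So `len(aggregate)` = 2

Answer: 2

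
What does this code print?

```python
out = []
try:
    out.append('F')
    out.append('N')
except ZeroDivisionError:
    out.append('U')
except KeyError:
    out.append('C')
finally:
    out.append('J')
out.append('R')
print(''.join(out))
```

Execution trace: 'F' (try body) → 'N' (try body, no exception) → 'J' (finally) → 'R' (after the try/except). Output: FNJR

Answer: FNJR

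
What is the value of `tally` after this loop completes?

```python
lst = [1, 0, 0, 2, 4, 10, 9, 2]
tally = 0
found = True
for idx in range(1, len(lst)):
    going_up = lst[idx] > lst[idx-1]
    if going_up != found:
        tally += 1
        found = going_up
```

Count direction changes in [1, 0, 0, 2, 4, 10, 9, 2]
`tally` takes the values: 0 → 1 → 2 → 3

Answer: 3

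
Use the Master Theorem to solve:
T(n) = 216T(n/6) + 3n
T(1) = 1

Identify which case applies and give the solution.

a=216, b=6, f(n)=3n. log_6(216) = 3. Since c=1 < 3, Case 1 applies: T(n) = Θ(n^log_b(a)) = O(n^3).

Answer: O(n^3) - Case 1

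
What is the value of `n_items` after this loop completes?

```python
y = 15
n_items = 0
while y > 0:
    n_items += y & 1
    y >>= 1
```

Count set bits in 15 (binary: 0b1111)
`n_items` takes the values: 0 → 1 → 2 → 3 → 4

Answer: 4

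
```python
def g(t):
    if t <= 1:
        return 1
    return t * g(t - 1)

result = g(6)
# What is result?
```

g(6) = 6 * 5 * 4 * 3 * 2 * 1 = 720

Answer: 720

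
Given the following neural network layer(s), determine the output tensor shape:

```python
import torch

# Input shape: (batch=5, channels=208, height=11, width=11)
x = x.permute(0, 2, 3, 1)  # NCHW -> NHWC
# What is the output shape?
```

Input: (5, 208, 11, 11) -> Output: (5, 11, 11, 208)

Answer: (5, 11, 11, 208)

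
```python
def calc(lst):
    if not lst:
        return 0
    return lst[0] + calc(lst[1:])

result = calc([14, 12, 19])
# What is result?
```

14 + 12 + 19 + 0 = 45

Answer: 45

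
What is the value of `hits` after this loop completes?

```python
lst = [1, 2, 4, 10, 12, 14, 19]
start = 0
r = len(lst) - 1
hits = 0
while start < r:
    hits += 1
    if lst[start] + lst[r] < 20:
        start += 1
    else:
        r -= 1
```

Steps to find pair summing to 20
`hits` takes the values: 0 → 1 → 2 → 3 → 4 → 5 → 6

Answer: 6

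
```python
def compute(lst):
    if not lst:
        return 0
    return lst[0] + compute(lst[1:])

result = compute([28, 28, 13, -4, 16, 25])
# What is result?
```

28 + 28 + 13 + (-4) + 16 + 25 + 0 = 106

Answer: 106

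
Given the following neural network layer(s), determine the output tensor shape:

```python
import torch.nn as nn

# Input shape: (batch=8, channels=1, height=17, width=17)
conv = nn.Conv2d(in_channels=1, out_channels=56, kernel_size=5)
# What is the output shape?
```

Input: (8, 1, 17, 17) -> Output: (8, 56, 13, 13)

Answer: (8, 56, 13, 13)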